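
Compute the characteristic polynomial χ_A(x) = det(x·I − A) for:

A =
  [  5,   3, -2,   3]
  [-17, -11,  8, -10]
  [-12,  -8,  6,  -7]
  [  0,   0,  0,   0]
x^4

Expanding det(x·I − A) (e.g. by cofactor expansion or by noting that A is similar to its Jordan form J, which has the same characteristic polynomial as A) gives
  χ_A(x) = x^4
which factors as x^4. The eigenvalues (with algebraic multiplicities) are λ = 0 with multiplicity 4.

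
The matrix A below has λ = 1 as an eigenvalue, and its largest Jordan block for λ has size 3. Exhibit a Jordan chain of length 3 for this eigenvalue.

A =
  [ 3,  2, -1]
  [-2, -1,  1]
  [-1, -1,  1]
A Jordan chain for λ = 1 of length 3:
v_1 = (1, -1, 0)ᵀ
v_2 = (2, -2, -1)ᵀ
v_3 = (1, 0, 0)ᵀ

Let N = A − (1)·I. We want v_3 with N^3 v_3 = 0 but N^2 v_3 ≠ 0; then v_{j-1} := N · v_j for j = 3, …, 2.

Pick v_3 = (1, 0, 0)ᵀ.
Then v_2 = N · v_3 = (2, -2, -1)ᵀ.
Then v_1 = N · v_2 = (1, -1, 0)ᵀ.

Sanity check: (A − (1)·I) v_1 = (0, 0, 0)ᵀ = 0. ✓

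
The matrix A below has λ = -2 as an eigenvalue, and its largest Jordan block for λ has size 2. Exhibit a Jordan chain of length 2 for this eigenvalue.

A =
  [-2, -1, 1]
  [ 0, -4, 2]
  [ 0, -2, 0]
A Jordan chain for λ = -2 of length 2:
v_1 = (-1, -2, -2)ᵀ
v_2 = (0, 1, 0)ᵀ

Let N = A − (-2)·I. We want v_2 with N^2 v_2 = 0 but N^1 v_2 ≠ 0; then v_{j-1} := N · v_j for j = 2, …, 2.

Pick v_2 = (0, 1, 0)ᵀ.
Then v_1 = N · v_2 = (-1, -2, -2)ᵀ.

Sanity check: (A − (-2)·I) v_1 = (0, 0, 0)ᵀ = 0. ✓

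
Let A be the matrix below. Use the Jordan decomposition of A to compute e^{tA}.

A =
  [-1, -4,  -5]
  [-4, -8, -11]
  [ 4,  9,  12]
e^{tA} =
  [-2*t*exp(t) + exp(t), -t^2*exp(t)/2 - 4*t*exp(t), -t^2*exp(t)/2 - 5*t*exp(t)]
  [-4*t*exp(t), -t^2*exp(t) - 9*t*exp(t) + exp(t), -t^2*exp(t) - 11*t*exp(t)]
  [4*t*exp(t), t^2*exp(t) + 9*t*exp(t), t^2*exp(t) + 11*t*exp(t) + exp(t)]

Strategy: write A = P · J · P⁻¹ where J is a Jordan canonical form, so e^{tA} = P · e^{tJ} · P⁻¹, and e^{tJ} can be computed block-by-block.

A has Jordan form
J =
  [1, 1, 0]
  [0, 1, 1]
  [0, 0, 1]
(up to reordering of blocks).

Per-block formulas:
  For a 3×3 Jordan block J_3(1): exp(t · J_3(1)) = e^(1t)·(I + t·N + (t^2/2)·N^2), where N is the 3×3 nilpotent shift.

After assembling e^{tJ} and conjugating by P, we get:

e^{tA} =
  [-2*t*exp(t) + exp(t), -t^2*exp(t)/2 - 4*t*exp(t), -t^2*exp(t)/2 - 5*t*exp(t)]
  [-4*t*exp(t), -t^2*exp(t) - 9*t*exp(t) + exp(t), -t^2*exp(t) - 11*t*exp(t)]
  [4*t*exp(t), t^2*exp(t) + 9*t*exp(t), t^2*exp(t) + 11*t*exp(t) + exp(t)]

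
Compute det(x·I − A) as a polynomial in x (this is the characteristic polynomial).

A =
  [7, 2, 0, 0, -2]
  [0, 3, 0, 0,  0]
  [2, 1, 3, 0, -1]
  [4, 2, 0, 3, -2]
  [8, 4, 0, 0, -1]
x^5 - 15*x^4 + 90*x^3 - 270*x^2 + 405*x - 243

Expanding det(x·I − A) (e.g. by cofactor expansion or by noting that A is similar to its Jordan form J, which has the same characteristic polynomial as A) gives
  χ_A(x) = x^5 - 15*x^4 + 90*x^3 - 270*x^2 + 405*x - 243
which factors as (x - 3)^5. The eigenvalues (with algebraic multiplicities) are λ = 3 with multiplicity 5.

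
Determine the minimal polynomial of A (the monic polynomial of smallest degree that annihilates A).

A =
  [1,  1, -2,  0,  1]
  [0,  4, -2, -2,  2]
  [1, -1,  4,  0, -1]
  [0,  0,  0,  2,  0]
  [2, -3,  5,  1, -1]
x^3 - 6*x^2 + 12*x - 8

The characteristic polynomial is χ_A(x) = (x - 2)^5, so the eigenvalues are known. The minimal polynomial is
  m_A(x) = Π_λ (x − λ)^{k_λ}
where k_λ is the size of the *largest* Jordan block for λ (equivalently, the smallest k with (A − λI)^k v = 0 for every generalised eigenvector v of λ).

  λ = 2: largest Jordan block has size 3, contributing (x − 2)^3

So m_A(x) = (x - 2)^3 = x^3 - 6*x^2 + 12*x - 8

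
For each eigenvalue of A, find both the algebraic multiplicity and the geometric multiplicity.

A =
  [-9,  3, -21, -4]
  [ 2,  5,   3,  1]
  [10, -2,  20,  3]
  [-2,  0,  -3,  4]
λ = 5: alg = 4, geom = 2

Step 1 — factor the characteristic polynomial to read off the algebraic multiplicities:
  χ_A(x) = (x - 5)^4

Step 2 — compute geometric multiplicities via the rank-nullity identity g(λ) = n − rank(A − λI):
  rank(A − (5)·I) = 2, so dim ker(A − (5)·I) = n − 2 = 2

Summary:
  λ = 5: algebraic multiplicity = 4, geometric multiplicity = 2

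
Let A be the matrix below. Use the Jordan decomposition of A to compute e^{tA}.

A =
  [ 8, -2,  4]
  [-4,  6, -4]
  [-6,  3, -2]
e^{tA} =
  [4*t*exp(4*t) + exp(4*t), -2*t*exp(4*t), 4*t*exp(4*t)]
  [-4*t*exp(4*t), 2*t*exp(4*t) + exp(4*t), -4*t*exp(4*t)]
  [-6*t*exp(4*t), 3*t*exp(4*t), -6*t*exp(4*t) + exp(4*t)]

Strategy: write A = P · J · P⁻¹ where J is a Jordan canonical form, so e^{tA} = P · e^{tJ} · P⁻¹, and e^{tJ} can be computed block-by-block.

A has Jordan form
J =
  [4, 1, 0]
  [0, 4, 0]
  [0, 0, 4]
(up to reordering of blocks).

Per-block formulas:
  For a 2×2 Jordan block J_2(4): exp(t · J_2(4)) = e^(4t)·(I + t·N), where N is the 2×2 nilpotent shift.
  For a 1×1 block at λ = 4: exp(t · [4]) = [e^(4t)].

After assembling e^{tJ} and conjugating by P, we get:

e^{tA} =
  [4*t*exp(4*t) + exp(4*t), -2*t*exp(4*t), 4*t*exp(4*t)]
  [-4*t*exp(4*t), 2*t*exp(4*t) + exp(4*t), -4*t*exp(4*t)]
  [-6*t*exp(4*t), 3*t*exp(4*t), -6*t*exp(4*t) + exp(4*t)]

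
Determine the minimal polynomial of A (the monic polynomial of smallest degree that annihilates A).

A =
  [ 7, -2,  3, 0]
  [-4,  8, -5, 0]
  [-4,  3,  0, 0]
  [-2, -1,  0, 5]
x^3 - 15*x^2 + 75*x - 125

The characteristic polynomial is χ_A(x) = (x - 5)^4, so the eigenvalues are known. The minimal polynomial is
  m_A(x) = Π_λ (x − λ)^{k_λ}
where k_λ is the size of the *largest* Jordan block for λ (equivalently, the smallest k with (A − λI)^k v = 0 for every generalised eigenvector v of λ).

  λ = 5: largest Jordan block has size 3, contributing (x − 5)^3

So m_A(x) = (x - 5)^3 = x^3 - 15*x^2 + 75*x - 125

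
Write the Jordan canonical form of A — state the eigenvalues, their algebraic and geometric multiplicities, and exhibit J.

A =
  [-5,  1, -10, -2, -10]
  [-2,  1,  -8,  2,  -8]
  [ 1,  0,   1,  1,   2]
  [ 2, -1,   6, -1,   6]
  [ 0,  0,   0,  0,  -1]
J_2(-1) ⊕ J_2(-1) ⊕ J_1(-1)

The characteristic polynomial is
  det(x·I − A) = x^5 + 5*x^4 + 10*x^3 + 10*x^2 + 5*x + 1 = (x + 1)^5

Eigenvalues and multiplicities (the geometric multiplicity of λ is n − rank(A − λI), which equals the number of Jordan blocks for λ):
  λ = -1: algebraic multiplicity = 5, geometric multiplicity = 3

Determining the block sizes for each eigenvalue:
  λ = -1: with am = 5 and gm = 3, the partition is not yet determined (e.g. several partitions of 5 into 3 parts exist). Let N = A − (-1)·I. Computing rank(N^1) = 2, rank(N^2) = 0; the number of blocks of size ≥ j is rank(N^{j−1}) − rank(N^j), giving [3, 2]. So we have 2 block(s) of size 2, 1 block(s) of size 1 → block sizes [2, 2, 1]

Assembling the blocks gives a Jordan form
J =
  [-1,  1,  0,  0,  0]
  [ 0, -1,  0,  0,  0]
  [ 0,  0, -1,  1,  0]
  [ 0,  0,  0, -1,  0]
  [ 0,  0,  0,  0, -1]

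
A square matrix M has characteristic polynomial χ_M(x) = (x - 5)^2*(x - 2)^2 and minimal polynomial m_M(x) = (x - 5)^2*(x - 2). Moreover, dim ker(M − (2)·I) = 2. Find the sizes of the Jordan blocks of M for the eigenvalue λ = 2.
Block sizes for λ = 2: [1, 1]

Step 1 — from the characteristic polynomial, algebraic multiplicity of λ = 2 is 2. From dim ker(M − (2)·I) = 2, there are exactly 2 Jordan blocks for λ = 2.
Step 2 — from the minimal polynomial, the factor (x − 2) tells us the largest block for λ = 2 has size 1.
Step 3 — with total size 2, 2 blocks, and largest block 1, the block sizes (in nonincreasing order) are [1, 1].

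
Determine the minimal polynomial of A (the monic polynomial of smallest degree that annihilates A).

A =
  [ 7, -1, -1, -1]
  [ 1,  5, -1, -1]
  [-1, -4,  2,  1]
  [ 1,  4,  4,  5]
x^3 - 13*x^2 + 48*x - 36

The characteristic polynomial is χ_A(x) = (x - 6)^3*(x - 1), so the eigenvalues are known. The minimal polynomial is
  m_A(x) = Π_λ (x − λ)^{k_λ}
where k_λ is the size of the *largest* Jordan block for λ (equivalently, the smallest k with (A − λI)^k v = 0 for every generalised eigenvector v of λ).

  λ = 1: largest Jordan block has size 1, contributing (x − 1)
  λ = 6: largest Jordan block has size 2, contributing (x − 6)^2

So m_A(x) = (x - 6)^2*(x - 1) = x^3 - 13*x^2 + 48*x - 36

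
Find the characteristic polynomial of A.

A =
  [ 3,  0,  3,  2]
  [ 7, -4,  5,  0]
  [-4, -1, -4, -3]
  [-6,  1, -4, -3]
x^4 + 8*x^3 + 24*x^2 + 32*x + 16

Expanding det(x·I − A) (e.g. by cofactor expansion or by noting that A is similar to its Jordan form J, which has the same characteristic polynomial as A) gives
  χ_A(x) = x^4 + 8*x^3 + 24*x^2 + 32*x + 16
which factors as (x + 2)^4. The eigenvalues (with algebraic multiplicities) are λ = -2 with multiplicity 4.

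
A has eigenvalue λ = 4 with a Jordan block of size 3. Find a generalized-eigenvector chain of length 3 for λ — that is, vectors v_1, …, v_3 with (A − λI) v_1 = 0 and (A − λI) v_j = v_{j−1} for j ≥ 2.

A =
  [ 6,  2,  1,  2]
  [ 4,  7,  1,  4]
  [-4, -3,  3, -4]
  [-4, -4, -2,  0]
A Jordan chain for λ = 4 of length 3:
v_1 = (-1, -2, 2, 2)ᵀ
v_2 = (2, 3, -3, -4)ᵀ
v_3 = (0, 1, 0, 0)ᵀ

Let N = A − (4)·I. We want v_3 with N^3 v_3 = 0 but N^2 v_3 ≠ 0; then v_{j-1} := N · v_j for j = 3, …, 2.

Pick v_3 = (0, 1, 0, 0)ᵀ.
Then v_2 = N · v_3 = (2, 3, -3, -4)ᵀ.
Then v_1 = N · v_2 = (-1, -2, 2, 2)ᵀ.

Sanity check: (A − (4)·I) v_1 = (0, 0, 0, 0)ᵀ = 0. ✓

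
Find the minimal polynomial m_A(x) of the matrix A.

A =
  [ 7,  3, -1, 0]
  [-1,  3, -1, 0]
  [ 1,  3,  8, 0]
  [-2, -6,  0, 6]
x^3 - 18*x^2 + 108*x - 216

The characteristic polynomial is χ_A(x) = (x - 6)^4, so the eigenvalues are known. The minimal polynomial is
  m_A(x) = Π_λ (x − λ)^{k_λ}
where k_λ is the size of the *largest* Jordan block for λ (equivalently, the smallest k with (A − λI)^k v = 0 for every generalised eigenvector v of λ).

  λ = 6: largest Jordan block has size 3, contributing (x − 6)^3

So m_A(x) = (x - 6)^3 = x^3 - 18*x^2 + 108*x - 216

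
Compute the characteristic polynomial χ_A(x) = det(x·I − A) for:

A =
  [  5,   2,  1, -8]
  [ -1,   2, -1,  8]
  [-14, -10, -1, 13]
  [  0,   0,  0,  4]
x^4 - 10*x^3 + 33*x^2 - 40*x + 16

Expanding det(x·I − A) (e.g. by cofactor expansion or by noting that A is similar to its Jordan form J, which has the same characteristic polynomial as A) gives
  χ_A(x) = x^4 - 10*x^3 + 33*x^2 - 40*x + 16
which factors as (x - 4)^2*(x - 1)^2. The eigenvalues (with algebraic multiplicities) are λ = 1 with multiplicity 2, λ = 4 with multiplicity 2.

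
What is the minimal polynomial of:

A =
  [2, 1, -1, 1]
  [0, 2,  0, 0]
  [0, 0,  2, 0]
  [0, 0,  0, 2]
x^2 - 4*x + 4

The characteristic polynomial is χ_A(x) = (x - 2)^4, so the eigenvalues are known. The minimal polynomial is
  m_A(x) = Π_λ (x − λ)^{k_λ}
where k_λ is the size of the *largest* Jordan block for λ (equivalently, the smallest k with (A − λI)^k v = 0 for every generalised eigenvector v of λ).

  λ = 2: largest Jordan block has size 2, contributing (x − 2)^2

So m_A(x) = (x - 2)^2 = x^2 - 4*x + 4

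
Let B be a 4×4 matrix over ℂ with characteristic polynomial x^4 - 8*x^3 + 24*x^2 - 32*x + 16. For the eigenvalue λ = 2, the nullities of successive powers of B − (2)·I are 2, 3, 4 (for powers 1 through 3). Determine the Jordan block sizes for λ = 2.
Block sizes for λ = 2: [3, 1]

From the dimensions of kernels of powers, the number of Jordan blocks of size at least j is d_j − d_{j−1} where d_j = dim ker(N^j) (with d_0 = 0). Computing the differences gives [2, 1, 1].
The number of blocks of size exactly k is (#blocks of size ≥ k) − (#blocks of size ≥ k + 1), so the partition is: 1 block(s) of size 1, 1 block(s) of size 3.
In nonincreasing order the block sizes are [3, 1].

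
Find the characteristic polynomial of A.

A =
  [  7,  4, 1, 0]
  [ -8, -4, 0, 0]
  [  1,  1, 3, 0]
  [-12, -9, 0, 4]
x^4 - 10*x^3 + 36*x^2 - 56*x + 32

Expanding det(x·I − A) (e.g. by cofactor expansion or by noting that A is similar to its Jordan form J, which has the same characteristic polynomial as A) gives
  χ_A(x) = x^4 - 10*x^3 + 36*x^2 - 56*x + 32
which factors as (x - 4)*(x - 2)^3. The eigenvalues (with algebraic multiplicities) are λ = 2 with multiplicity 3, λ = 4 with multiplicity 1.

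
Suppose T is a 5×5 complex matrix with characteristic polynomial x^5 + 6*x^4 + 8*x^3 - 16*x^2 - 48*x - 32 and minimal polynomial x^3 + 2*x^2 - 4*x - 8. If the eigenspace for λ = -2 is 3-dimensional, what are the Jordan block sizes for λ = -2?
Block sizes for λ = -2: [2, 1, 1]

Step 1 — from the characteristic polynomial, algebraic multiplicity of λ = -2 is 4. From dim ker(T − (-2)·I) = 3, there are exactly 3 Jordan blocks for λ = -2.
Step 2 — from the minimal polynomial, the factor (x + 2)^2 tells us the largest block for λ = -2 has size 2.
Step 3 — with total size 4, 3 blocks, and largest block 2, the block sizes (in nonincreasing order) are [2, 1, 1].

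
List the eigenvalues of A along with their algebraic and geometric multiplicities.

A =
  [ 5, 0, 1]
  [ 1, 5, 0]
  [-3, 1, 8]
λ = 6: alg = 3, geom = 1

Step 1 — factor the characteristic polynomial to read off the algebraic multiplicities:
  χ_A(x) = (x - 6)^3

Step 2 — compute geometric multiplicities via the rank-nullity identity g(λ) = n − rank(A − λI):
  rank(A − (6)·I) = 2, so dim ker(A − (6)·I) = n − 2 = 1

Summary:
  λ = 6: algebraic multiplicity = 3, geometric multiplicity = 1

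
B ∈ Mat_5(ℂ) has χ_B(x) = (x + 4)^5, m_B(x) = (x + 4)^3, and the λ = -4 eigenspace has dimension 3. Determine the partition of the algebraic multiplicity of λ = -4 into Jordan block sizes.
Block sizes for λ = -4: [3, 1, 1]

Step 1 — from the characteristic polynomial, algebraic multiplicity of λ = -4 is 5. From dim ker(B − (-4)·I) = 3, there are exactly 3 Jordan blocks for λ = -4.
Step 2 — from the minimal polynomial, the factor (x + 4)^3 tells us the largest block for λ = -4 has size 3.
Step 3 — with total size 5, 3 blocks, and largest block 3, the block sizes (in nonincreasing order) are [3, 1, 1].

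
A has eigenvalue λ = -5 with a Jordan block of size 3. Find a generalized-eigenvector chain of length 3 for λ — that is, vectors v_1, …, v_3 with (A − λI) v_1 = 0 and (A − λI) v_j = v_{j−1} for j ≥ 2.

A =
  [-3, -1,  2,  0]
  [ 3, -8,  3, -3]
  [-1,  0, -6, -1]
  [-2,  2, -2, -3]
A Jordan chain for λ = -5 of length 3:
v_1 = (-1, 0, 1, 0)ᵀ
v_2 = (2, 3, -1, -2)ᵀ
v_3 = (1, 0, 0, 0)ᵀ

Let N = A − (-5)·I. We want v_3 with N^3 v_3 = 0 but N^2 v_3 ≠ 0; then v_{j-1} := N · v_j for j = 3, …, 2.

Pick v_3 = (1, 0, 0, 0)ᵀ.
Then v_2 = N · v_3 = (2, 3, -1, -2)ᵀ.
Then v_1 = N · v_2 = (-1, 0, 1, 0)ᵀ.

Sanity check: (A − (-5)·I) v_1 = (0, 0, 0, 0)ᵀ = 0. ✓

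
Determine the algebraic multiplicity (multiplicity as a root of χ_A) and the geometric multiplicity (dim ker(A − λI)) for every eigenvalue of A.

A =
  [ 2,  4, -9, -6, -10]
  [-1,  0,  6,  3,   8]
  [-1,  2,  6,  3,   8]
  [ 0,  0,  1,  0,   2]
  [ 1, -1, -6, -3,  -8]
λ = 0: alg = 5, geom = 2

Step 1 — factor the characteristic polynomial to read off the algebraic multiplicities:
  χ_A(x) = x^5

Step 2 — compute geometric multiplicities via the rank-nullity identity g(λ) = n − rank(A − λI):
  rank(A − (0)·I) = 3, so dim ker(A − (0)·I) = n − 3 = 2

Summary:
  λ = 0: algebraic multiplicity = 5, geometric multiplicity = 2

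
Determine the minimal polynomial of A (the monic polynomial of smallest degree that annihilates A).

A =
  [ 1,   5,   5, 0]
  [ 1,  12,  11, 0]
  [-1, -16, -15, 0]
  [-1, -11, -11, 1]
x^3 + 2*x^2 - 7*x + 4

The characteristic polynomial is χ_A(x) = (x - 1)^3*(x + 4), so the eigenvalues are known. The minimal polynomial is
  m_A(x) = Π_λ (x − λ)^{k_λ}
where k_λ is the size of the *largest* Jordan block for λ (equivalently, the smallest k with (A − λI)^k v = 0 for every generalised eigenvector v of λ).

  λ = -4: largest Jordan block has size 1, contributing (x + 4)
  λ = 1: largest Jordan block has size 2, contributing (x − 1)^2

So m_A(x) = (x - 1)^2*(x + 4) = x^3 + 2*x^2 - 7*x + 4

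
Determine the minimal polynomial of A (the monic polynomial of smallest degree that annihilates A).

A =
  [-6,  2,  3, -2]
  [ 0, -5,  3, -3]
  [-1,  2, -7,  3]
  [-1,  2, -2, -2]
x^3 + 15*x^2 + 75*x + 125

The characteristic polynomial is χ_A(x) = (x + 5)^4, so the eigenvalues are known. The minimal polynomial is
  m_A(x) = Π_λ (x − λ)^{k_λ}
where k_λ is the size of the *largest* Jordan block for λ (equivalently, the smallest k with (A − λI)^k v = 0 for every generalised eigenvector v of λ).

  λ = -5: largest Jordan block has size 3, contributing (x + 5)^3

So m_A(x) = (x + 5)^3 = x^3 + 15*x^2 + 75*x + 125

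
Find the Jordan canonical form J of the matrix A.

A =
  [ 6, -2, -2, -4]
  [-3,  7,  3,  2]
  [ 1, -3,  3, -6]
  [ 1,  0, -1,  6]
J_1(4) ⊕ J_3(6)

The characteristic polynomial is
  det(x·I − A) = x^4 - 22*x^3 + 180*x^2 - 648*x + 864 = (x - 6)^3*(x - 4)

Eigenvalues and multiplicities (the geometric multiplicity of λ is n − rank(A − λI), which equals the number of Jordan blocks for λ):
  λ = 4: algebraic multiplicity = 1, geometric multiplicity = 1
  λ = 6: algebraic multiplicity = 3, geometric multiplicity = 1

Determining the block sizes for each eigenvalue:
  λ = 4: one block (gm = 1), so the single block has size am = 1 → block sizes [1]
  λ = 6: one block (gm = 1), so the single block has size am = 3 → block sizes [3]

Assembling the blocks gives a Jordan form
J =
  [4, 0, 0, 0]
  [0, 6, 1, 0]
  [0, 0, 6, 1]
  [0, 0, 0, 6]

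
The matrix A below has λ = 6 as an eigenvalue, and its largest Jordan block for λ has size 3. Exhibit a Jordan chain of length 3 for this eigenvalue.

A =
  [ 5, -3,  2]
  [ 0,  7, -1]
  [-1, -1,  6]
A Jordan chain for λ = 6 of length 3:
v_1 = (-1, 1, 1)ᵀ
v_2 = (-1, 0, -1)ᵀ
v_3 = (1, 0, 0)ᵀ

Let N = A − (6)·I. We want v_3 with N^3 v_3 = 0 but N^2 v_3 ≠ 0; then v_{j-1} := N · v_j for j = 3, …, 2.

Pick v_3 = (1, 0, 0)ᵀ.
Then v_2 = N · v_3 = (-1, 0, -1)ᵀ.
Then v_1 = N · v_2 = (-1, 1, 1)ᵀ.

Sanity check: (A − (6)·I) v_1 = (0, 0, 0)ᵀ = 0. ✓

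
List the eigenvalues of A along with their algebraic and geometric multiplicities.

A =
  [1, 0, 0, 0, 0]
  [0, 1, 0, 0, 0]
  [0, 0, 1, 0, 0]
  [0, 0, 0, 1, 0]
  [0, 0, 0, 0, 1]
λ = 1: alg = 5, geom = 5

Step 1 — factor the characteristic polynomial to read off the algebraic multiplicities:
  χ_A(x) = (x - 1)^5

Step 2 — compute geometric multiplicities via the rank-nullity identity g(λ) = n − rank(A − λI):
  rank(A − (1)·I) = 0, so dim ker(A − (1)·I) = n − 0 = 5

Summary:
  λ = 1: algebraic multiplicity = 5, geometric multiplicity = 5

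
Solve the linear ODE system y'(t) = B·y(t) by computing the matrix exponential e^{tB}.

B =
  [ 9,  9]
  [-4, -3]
e^{tB} =
  [6*t*exp(3*t) + exp(3*t), 9*t*exp(3*t)]
  [-4*t*exp(3*t), -6*t*exp(3*t) + exp(3*t)]

Strategy: write B = P · J · P⁻¹ where J is a Jordan canonical form, so e^{tB} = P · e^{tJ} · P⁻¹, and e^{tJ} can be computed block-by-block.

B has Jordan form
J =
  [3, 1]
  [0, 3]
(up to reordering of blocks).

Per-block formulas:
  For a 2×2 Jordan block J_2(3): exp(t · J_2(3)) = e^(3t)·(I + t·N), where N is the 2×2 nilpotent shift.

After assembling e^{tJ} and conjugating by P, we get:

e^{tB} =
  [6*t*exp(3*t) + exp(3*t), 9*t*exp(3*t)]
  [-4*t*exp(3*t), -6*t*exp(3*t) + exp(3*t)]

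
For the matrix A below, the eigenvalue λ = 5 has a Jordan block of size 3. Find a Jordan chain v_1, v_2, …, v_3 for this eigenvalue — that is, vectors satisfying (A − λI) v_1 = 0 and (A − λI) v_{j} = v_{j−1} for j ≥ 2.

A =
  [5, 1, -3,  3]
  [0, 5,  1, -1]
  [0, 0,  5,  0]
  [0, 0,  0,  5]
A Jordan chain for λ = 5 of length 3:
v_1 = (1, 0, 0, 0)ᵀ
v_2 = (-3, 1, 0, 0)ᵀ
v_3 = (0, 0, 1, 0)ᵀ

Let N = A − (5)·I. We want v_3 with N^3 v_3 = 0 but N^2 v_3 ≠ 0; then v_{j-1} := N · v_j for j = 3, …, 2.

Pick v_3 = (0, 0, 1, 0)ᵀ.
Then v_2 = N · v_3 = (-3, 1, 0, 0)ᵀ.
Then v_1 = N · v_2 = (1, 0, 0, 0)ᵀ.

Sanity check: (A − (5)·I) v_1 = (0, 0, 0, 0)ᵀ = 0. ✓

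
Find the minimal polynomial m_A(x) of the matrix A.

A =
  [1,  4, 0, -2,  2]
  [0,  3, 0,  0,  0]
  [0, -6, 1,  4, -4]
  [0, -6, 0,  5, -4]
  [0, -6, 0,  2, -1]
x^2 - 4*x + 3

The characteristic polynomial is χ_A(x) = (x - 3)^2*(x - 1)^3, so the eigenvalues are known. The minimal polynomial is
  m_A(x) = Π_λ (x − λ)^{k_λ}
where k_λ is the size of the *largest* Jordan block for λ (equivalently, the smallest k with (A − λI)^k v = 0 for every generalised eigenvector v of λ).

  λ = 1: largest Jordan block has size 1, contributing (x − 1)
  λ = 3: largest Jordan block has size 1, contributing (x − 3)

So m_A(x) = (x - 3)*(x - 1) = x^2 - 4*x + 3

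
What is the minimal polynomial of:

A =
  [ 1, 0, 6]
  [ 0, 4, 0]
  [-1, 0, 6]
x^2 - 7*x + 12

The characteristic polynomial is χ_A(x) = (x - 4)^2*(x - 3), so the eigenvalues are known. The minimal polynomial is
  m_A(x) = Π_λ (x − λ)^{k_λ}
where k_λ is the size of the *largest* Jordan block for λ (equivalently, the smallest k with (A − λI)^k v = 0 for every generalised eigenvector v of λ).

  λ = 3: largest Jordan block has size 1, contributing (x − 3)
  λ = 4: largest Jordan block has size 1, contributing (x − 4)

So m_A(x) = (x - 4)*(x - 3) = x^2 - 7*x + 12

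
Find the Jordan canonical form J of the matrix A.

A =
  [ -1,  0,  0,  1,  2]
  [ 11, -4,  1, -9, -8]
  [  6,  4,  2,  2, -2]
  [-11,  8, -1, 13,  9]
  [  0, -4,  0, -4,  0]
J_3(2) ⊕ J_2(2)

The characteristic polynomial is
  det(x·I − A) = x^5 - 10*x^4 + 40*x^3 - 80*x^2 + 80*x - 32 = (x - 2)^5

Eigenvalues and multiplicities (the geometric multiplicity of λ is n − rank(A − λI), which equals the number of Jordan blocks for λ):
  λ = 2: algebraic multiplicity = 5, geometric multiplicity = 2

Determining the block sizes for each eigenvalue:
  λ = 2: with am = 5 and gm = 2, the partition is not yet determined (e.g. several partitions of 5 into 2 parts exist). Let N = A − (2)·I. Computing rank(N^1) = 3, rank(N^2) = 1, rank(N^3) = 0; the number of blocks of size ≥ j is rank(N^{j−1}) − rank(N^j), giving [2, 2, 1]. So we have 1 block(s) of size 3, 1 block(s) of size 2 → block sizes [3, 2]

Assembling the blocks gives a Jordan form
J =
  [2, 1, 0, 0, 0]
  [0, 2, 1, 0, 0]
  [0, 0, 2, 0, 0]
  [0, 0, 0, 2, 1]
  [0, 0, 0, 0, 2]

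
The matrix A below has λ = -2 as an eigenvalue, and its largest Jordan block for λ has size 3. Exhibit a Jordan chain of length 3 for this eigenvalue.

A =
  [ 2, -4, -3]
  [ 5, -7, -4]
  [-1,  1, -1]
A Jordan chain for λ = -2 of length 3:
v_1 = (-1, -1, 0)ᵀ
v_2 = (4, 5, -1)ᵀ
v_3 = (1, 0, 0)ᵀ

Let N = A − (-2)·I. We want v_3 with N^3 v_3 = 0 but N^2 v_3 ≠ 0; then v_{j-1} := N · v_j for j = 3, …, 2.

Pick v_3 = (1, 0, 0)ᵀ.
Then v_2 = N · v_3 = (4, 5, -1)ᵀ.
Then v_1 = N · v_2 = (-1, -1, 0)ᵀ.

Sanity check: (A − (-2)·I) v_1 = (0, 0, 0)ᵀ = 0. ✓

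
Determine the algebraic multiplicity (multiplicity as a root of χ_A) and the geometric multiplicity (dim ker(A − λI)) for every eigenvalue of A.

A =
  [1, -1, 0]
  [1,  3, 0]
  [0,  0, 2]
λ = 2: alg = 3, geom = 2

Step 1 — factor the characteristic polynomial to read off the algebraic multiplicities:
  χ_A(x) = (x - 2)^3

Step 2 — compute geometric multiplicities via the rank-nullity identity g(λ) = n − rank(A − λI):
  rank(A − (2)·I) = 1, so dim ker(A − (2)·I) = n − 1 = 2

Summary:
  λ = 2: algebraic multiplicity = 3, geometric multiplicity = 2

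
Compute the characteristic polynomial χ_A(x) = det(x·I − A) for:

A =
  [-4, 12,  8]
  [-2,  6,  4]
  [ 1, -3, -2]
x^3

Expanding det(x·I − A) (e.g. by cofactor expansion or by noting that A is similar to its Jordan form J, which has the same characteristic polynomial as A) gives
  χ_A(x) = x^3
which factors as x^3. The eigenvalues (with algebraic multiplicities) are λ = 0 with multiplicity 3.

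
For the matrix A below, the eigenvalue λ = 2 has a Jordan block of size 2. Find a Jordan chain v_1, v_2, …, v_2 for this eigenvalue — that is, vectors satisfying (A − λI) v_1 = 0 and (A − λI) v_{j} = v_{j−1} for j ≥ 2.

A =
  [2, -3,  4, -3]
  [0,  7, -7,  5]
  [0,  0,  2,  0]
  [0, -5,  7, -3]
A Jordan chain for λ = 2 of length 2:
v_1 = (-3, 5, 0, -5)ᵀ
v_2 = (0, 1, 0, 0)ᵀ

Let N = A − (2)·I. We want v_2 with N^2 v_2 = 0 but N^1 v_2 ≠ 0; then v_{j-1} := N · v_j for j = 2, …, 2.

Pick v_2 = (0, 1, 0, 0)ᵀ.
Then v_1 = N · v_2 = (-3, 5, 0, -5)ᵀ.

Sanity check: (A − (2)·I) v_1 = (0, 0, 0, 0)ᵀ = 0. ✓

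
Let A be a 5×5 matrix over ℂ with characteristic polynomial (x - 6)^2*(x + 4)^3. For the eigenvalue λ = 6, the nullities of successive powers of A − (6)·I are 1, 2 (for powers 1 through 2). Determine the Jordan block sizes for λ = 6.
Block sizes for λ = 6: [2]

From the dimensions of kernels of powers, the number of Jordan blocks of size at least j is d_j − d_{j−1} where d_j = dim ker(N^j) (with d_0 = 0). Computing the differences gives [1, 1].
The number of blocks of size exactly k is (#blocks of size ≥ k) − (#blocks of size ≥ k + 1), so the partition is: 1 block(s) of size 2.
In nonincreasing order the block sizes are [2].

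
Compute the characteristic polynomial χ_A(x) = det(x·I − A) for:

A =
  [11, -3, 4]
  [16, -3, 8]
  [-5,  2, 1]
x^3 - 9*x^2 + 27*x - 27

Expanding det(x·I − A) (e.g. by cofactor expansion or by noting that A is similar to its Jordan form J, which has the same characteristic polynomial as A) gives
  χ_A(x) = x^3 - 9*x^2 + 27*x - 27
which factors as (x - 3)^3. The eigenvalues (with algebraic multiplicities) are λ = 3 with multiplicity 3.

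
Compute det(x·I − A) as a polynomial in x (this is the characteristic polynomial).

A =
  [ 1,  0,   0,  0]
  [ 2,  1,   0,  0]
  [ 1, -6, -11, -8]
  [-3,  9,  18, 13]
x^4 - 4*x^3 + 6*x^2 - 4*x + 1

Expanding det(x·I − A) (e.g. by cofactor expansion or by noting that A is similar to its Jordan form J, which has the same characteristic polynomial as A) gives
  χ_A(x) = x^4 - 4*x^3 + 6*x^2 - 4*x + 1
which factors as (x - 1)^4. The eigenvalues (with algebraic multiplicities) are λ = 1 with multiplicity 4.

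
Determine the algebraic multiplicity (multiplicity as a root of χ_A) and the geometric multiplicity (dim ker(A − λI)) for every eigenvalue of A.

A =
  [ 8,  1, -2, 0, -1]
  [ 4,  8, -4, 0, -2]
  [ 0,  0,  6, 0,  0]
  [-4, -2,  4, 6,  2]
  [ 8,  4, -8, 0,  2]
λ = 6: alg = 5, geom = 4

Step 1 — factor the characteristic polynomial to read off the algebraic multiplicities:
  χ_A(x) = (x - 6)^5

Step 2 — compute geometric multiplicities via the rank-nullity identity g(λ) = n − rank(A − λI):
  rank(A − (6)·I) = 1, so dim ker(A − (6)·I) = n − 1 = 4

Summary:
  λ = 6: algebraic multiplicity = 5, geometric multiplicity = 4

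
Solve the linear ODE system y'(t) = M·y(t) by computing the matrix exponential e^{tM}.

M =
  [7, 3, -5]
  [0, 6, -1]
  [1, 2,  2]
e^{tM} =
  [-t^2*exp(5*t)/2 + 2*t*exp(5*t) + exp(5*t), -t^2*exp(5*t)/2 + 3*t*exp(5*t), t^2*exp(5*t) - 5*t*exp(5*t)]
  [-t^2*exp(5*t)/2, -t^2*exp(5*t)/2 + t*exp(5*t) + exp(5*t), t^2*exp(5*t) - t*exp(5*t)]
  [-t^2*exp(5*t)/2 + t*exp(5*t), -t^2*exp(5*t)/2 + 2*t*exp(5*t), t^2*exp(5*t) - 3*t*exp(5*t) + exp(5*t)]

Strategy: write M = P · J · P⁻¹ where J is a Jordan canonical form, so e^{tM} = P · e^{tJ} · P⁻¹, and e^{tJ} can be computed block-by-block.

M has Jordan form
J =
  [5, 1, 0]
  [0, 5, 1]
  [0, 0, 5]
(up to reordering of blocks).

Per-block formulas:
  For a 3×3 Jordan block J_3(5): exp(t · J_3(5)) = e^(5t)·(I + t·N + (t^2/2)·N^2), where N is the 3×3 nilpotent shift.

After assembling e^{tJ} and conjugating by P, we get:

e^{tM} =
  [-t^2*exp(5*t)/2 + 2*t*exp(5*t) + exp(5*t), -t^2*exp(5*t)/2 + 3*t*exp(5*t), t^2*exp(5*t) - 5*t*exp(5*t)]
  [-t^2*exp(5*t)/2, -t^2*exp(5*t)/2 + t*exp(5*t) + exp(5*t), t^2*exp(5*t) - t*exp(5*t)]
  [-t^2*exp(5*t)/2 + t*exp(5*t), -t^2*exp(5*t)/2 + 2*t*exp(5*t), t^2*exp(5*t) - 3*t*exp(5*t) + exp(5*t)]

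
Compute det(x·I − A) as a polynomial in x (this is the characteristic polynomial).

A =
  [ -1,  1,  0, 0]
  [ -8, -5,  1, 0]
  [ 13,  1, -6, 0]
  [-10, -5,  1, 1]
x^4 + 11*x^3 + 36*x^2 + 16*x - 64

Expanding det(x·I − A) (e.g. by cofactor expansion or by noting that A is similar to its Jordan form J, which has the same characteristic polynomial as A) gives
  χ_A(x) = x^4 + 11*x^3 + 36*x^2 + 16*x - 64
which factors as (x - 1)*(x + 4)^3. The eigenvalues (with algebraic multiplicities) are λ = -4 with multiplicity 3, λ = 1 with multiplicity 1.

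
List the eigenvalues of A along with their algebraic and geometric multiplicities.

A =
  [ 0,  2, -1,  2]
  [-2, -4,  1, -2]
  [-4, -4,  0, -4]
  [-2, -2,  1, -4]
λ = -2: alg = 4, geom = 3

Step 1 — factor the characteristic polynomial to read off the algebraic multiplicities:
  χ_A(x) = (x + 2)^4

Step 2 — compute geometric multiplicities via the rank-nullity identity g(λ) = n − rank(A − λI):
  rank(A − (-2)·I) = 1, so dim ker(A − (-2)·I) = n − 1 = 3

Summary:
  λ = -2: algebraic multiplicity = 4, geometric multiplicity = 3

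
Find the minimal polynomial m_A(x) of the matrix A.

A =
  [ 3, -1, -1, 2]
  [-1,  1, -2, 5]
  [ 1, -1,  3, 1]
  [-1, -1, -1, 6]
x^4 - 13*x^3 + 63*x^2 - 135*x + 108

The characteristic polynomial is χ_A(x) = (x - 4)*(x - 3)^3, so the eigenvalues are known. The minimal polynomial is
  m_A(x) = Π_λ (x − λ)^{k_λ}
where k_λ is the size of the *largest* Jordan block for λ (equivalently, the smallest k with (A − λI)^k v = 0 for every generalised eigenvector v of λ).

  λ = 3: largest Jordan block has size 3, contributing (x − 3)^3
  λ = 4: largest Jordan block has size 1, contributing (x − 4)

So m_A(x) = (x - 4)*(x - 3)^3 = x^4 - 13*x^3 + 63*x^2 - 135*x + 108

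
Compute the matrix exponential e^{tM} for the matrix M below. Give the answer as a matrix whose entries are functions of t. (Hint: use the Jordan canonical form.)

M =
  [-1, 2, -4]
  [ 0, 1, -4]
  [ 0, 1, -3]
e^{tM} =
  [exp(-t), 2*t*exp(-t), -4*t*exp(-t)]
  [0, 2*t*exp(-t) + exp(-t), -4*t*exp(-t)]
  [0, t*exp(-t), -2*t*exp(-t) + exp(-t)]

Strategy: write M = P · J · P⁻¹ where J is a Jordan canonical form, so e^{tM} = P · e^{tJ} · P⁻¹, and e^{tJ} can be computed block-by-block.

M has Jordan form
J =
  [-1,  1,  0]
  [ 0, -1,  0]
  [ 0,  0, -1]
(up to reordering of blocks).

Per-block formulas:
  For a 1×1 block at λ = -1: exp(t · [-1]) = [e^(-1t)].
  For a 2×2 Jordan block J_2(-1): exp(t · J_2(-1)) = e^(-1t)·(I + t·N), where N is the 2×2 nilpotent shift.

After assembling e^{tJ} and conjugating by P, we get:

e^{tM} =
  [exp(-t), 2*t*exp(-t), -4*t*exp(-t)]
  [0, 2*t*exp(-t) + exp(-t), -4*t*exp(-t)]
  [0, t*exp(-t), -2*t*exp(-t) + exp(-t)]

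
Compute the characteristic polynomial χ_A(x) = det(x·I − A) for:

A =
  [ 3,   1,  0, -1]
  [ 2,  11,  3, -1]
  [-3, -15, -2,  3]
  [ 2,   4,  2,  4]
x^4 - 16*x^3 + 96*x^2 - 256*x + 256

Expanding det(x·I − A) (e.g. by cofactor expansion or by noting that A is similar to its Jordan form J, which has the same characteristic polynomial as A) gives
  χ_A(x) = x^4 - 16*x^3 + 96*x^2 - 256*x + 256
which factors as (x - 4)^4. The eigenvalues (with algebraic multiplicities) are λ = 4 with multiplicity 4.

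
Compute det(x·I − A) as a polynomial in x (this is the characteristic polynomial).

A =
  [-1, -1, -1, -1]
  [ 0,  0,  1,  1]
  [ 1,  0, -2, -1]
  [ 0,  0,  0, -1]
x^4 + 4*x^3 + 6*x^2 + 4*x + 1

Expanding det(x·I − A) (e.g. by cofactor expansion or by noting that A is similar to its Jordan form J, which has the same characteristic polynomial as A) gives
  χ_A(x) = x^4 + 4*x^3 + 6*x^2 + 4*x + 1
which factors as (x + 1)^4. The eigenvalues (with algebraic multiplicities) are λ = -1 with multiplicity 4.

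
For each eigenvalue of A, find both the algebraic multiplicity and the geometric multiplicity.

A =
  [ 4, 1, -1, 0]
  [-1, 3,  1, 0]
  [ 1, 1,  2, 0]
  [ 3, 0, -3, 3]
λ = 3: alg = 4, geom = 2

Step 1 — factor the characteristic polynomial to read off the algebraic multiplicities:
  χ_A(x) = (x - 3)^4

Step 2 — compute geometric multiplicities via the rank-nullity identity g(λ) = n − rank(A − λI):
  rank(A − (3)·I) = 2, so dim ker(A − (3)·I) = n − 2 = 2

Summary:
  λ = 3: algebraic multiplicity = 4, geometric multiplicity = 2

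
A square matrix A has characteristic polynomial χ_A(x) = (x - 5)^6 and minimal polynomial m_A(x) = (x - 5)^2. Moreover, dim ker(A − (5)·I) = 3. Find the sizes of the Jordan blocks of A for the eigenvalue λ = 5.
Block sizes for λ = 5: [2, 2, 2]

Step 1 — from the characteristic polynomial, algebraic multiplicity of λ = 5 is 6. From dim ker(A − (5)·I) = 3, there are exactly 3 Jordan blocks for λ = 5.
Step 2 — from the minimal polynomial, the factor (x − 5)^2 tells us the largest block for λ = 5 has size 2.
Step 3 — with total size 6, 3 blocks, and largest block 2, the block sizes (in nonincreasing order) are [2, 2, 2].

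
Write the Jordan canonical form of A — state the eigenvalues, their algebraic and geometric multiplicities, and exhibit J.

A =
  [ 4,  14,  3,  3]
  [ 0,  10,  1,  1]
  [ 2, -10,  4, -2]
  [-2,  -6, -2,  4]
J_1(4) ⊕ J_2(6) ⊕ J_1(6)

The characteristic polynomial is
  det(x·I − A) = x^4 - 22*x^3 + 180*x^2 - 648*x + 864 = (x - 6)^3*(x - 4)

Eigenvalues and multiplicities (the geometric multiplicity of λ is n − rank(A − λI), which equals the number of Jordan blocks for λ):
  λ = 4: algebraic multiplicity = 1, geometric multiplicity = 1
  λ = 6: algebraic multiplicity = 3, geometric multiplicity = 2

Determining the block sizes for each eigenvalue:
  λ = 4: one block (gm = 1), so the single block has size am = 1 → block sizes [1]
  λ = 6: 2 blocks summing to 3 forces exactly one block of size 2 and the rest size 1 → block sizes [2, 1]

Assembling the blocks gives a Jordan form
J =
  [4, 0, 0, 0]
  [0, 6, 1, 0]
  [0, 0, 6, 0]
  [0, 0, 0, 6]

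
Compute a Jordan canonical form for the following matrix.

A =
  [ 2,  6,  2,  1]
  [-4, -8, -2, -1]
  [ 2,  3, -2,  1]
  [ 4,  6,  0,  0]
J_3(-2) ⊕ J_1(-2)

The characteristic polynomial is
  det(x·I − A) = x^4 + 8*x^3 + 24*x^2 + 32*x + 16 = (x + 2)^4

Eigenvalues and multiplicities (the geometric multiplicity of λ is n − rank(A − λI), which equals the number of Jordan blocks for λ):
  λ = -2: algebraic multiplicity = 4, geometric multiplicity = 2

Determining the block sizes for each eigenvalue:
  λ = -2: with am = 4 and gm = 2, the partition is not yet determined (e.g. several partitions of 4 into 2 parts exist). Let N = A − (-2)·I. Computing rank(N^1) = 2, rank(N^2) = 1, rank(N^3) = 0; the number of blocks of size ≥ j is rank(N^{j−1}) − rank(N^j), giving [2, 1, 1]. So we have 1 block(s) of size 3, 1 block(s) of size 1 → block sizes [3, 1]

Assembling the blocks gives a Jordan form
J =
  [-2,  1,  0,  0]
  [ 0, -2,  1,  0]
  [ 0,  0, -2,  0]
  [ 0,  0,  0, -2]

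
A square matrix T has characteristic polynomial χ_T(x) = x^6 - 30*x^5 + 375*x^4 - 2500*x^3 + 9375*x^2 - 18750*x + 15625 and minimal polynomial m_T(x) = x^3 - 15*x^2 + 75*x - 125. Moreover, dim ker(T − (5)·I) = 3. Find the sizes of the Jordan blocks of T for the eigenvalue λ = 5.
Block sizes for λ = 5: [3, 2, 1]

Step 1 — from the characteristic polynomial, algebraic multiplicity of λ = 5 is 6. From dim ker(T − (5)·I) = 3, there are exactly 3 Jordan blocks for λ = 5.
Step 2 — from the minimal polynomial, the factor (x − 5)^3 tells us the largest block for λ = 5 has size 3.
Step 3 — with total size 6, 3 blocks, and largest block 3, the block sizes (in nonincreasing order) are [3, 2, 1].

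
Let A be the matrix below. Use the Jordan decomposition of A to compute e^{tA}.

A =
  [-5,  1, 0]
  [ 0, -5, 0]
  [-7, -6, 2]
e^{tA} =
  [exp(-5*t), t*exp(-5*t), 0]
  [0, exp(-5*t), 0]
  [-exp(2*t) + exp(-5*t), t*exp(-5*t) - exp(2*t) + exp(-5*t), exp(2*t)]

Strategy: write A = P · J · P⁻¹ where J is a Jordan canonical form, so e^{tA} = P · e^{tJ} · P⁻¹, and e^{tJ} can be computed block-by-block.

A has Jordan form
J =
  [-5,  1, 0]
  [ 0, -5, 0]
  [ 0,  0, 2]
(up to reordering of blocks).

Per-block formulas:
  For a 1×1 block at λ = 2: exp(t · [2]) = [e^(2t)].
  For a 2×2 Jordan block J_2(-5): exp(t · J_2(-5)) = e^(-5t)·(I + t·N), where N is the 2×2 nilpotent shift.

After assembling e^{tJ} and conjugating by P, we get:

e^{tA} =
  [exp(-5*t), t*exp(-5*t), 0]
  [0, exp(-5*t), 0]
  [-exp(2*t) + exp(-5*t), t*exp(-5*t) - exp(2*t) + exp(-5*t), exp(2*t)]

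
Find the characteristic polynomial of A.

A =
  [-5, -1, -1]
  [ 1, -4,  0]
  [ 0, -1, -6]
x^3 + 15*x^2 + 75*x + 125

Expanding det(x·I − A) (e.g. by cofactor expansion or by noting that A is similar to its Jordan form J, which has the same characteristic polynomial as A) gives
  χ_A(x) = x^3 + 15*x^2 + 75*x + 125
which factors as (x + 5)^3. The eigenvalues (with algebraic multiplicities) are λ = -5 with multiplicity 3.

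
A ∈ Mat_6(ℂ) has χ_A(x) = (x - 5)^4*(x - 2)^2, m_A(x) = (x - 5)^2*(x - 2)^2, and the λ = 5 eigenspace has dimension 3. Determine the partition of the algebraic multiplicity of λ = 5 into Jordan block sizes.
Block sizes for λ = 5: [2, 1, 1]

Step 1 — from the characteristic polynomial, algebraic multiplicity of λ = 5 is 4. From dim ker(A − (5)·I) = 3, there are exactly 3 Jordan blocks for λ = 5.
Step 2 — from the minimal polynomial, the factor (x − 5)^2 tells us the largest block for λ = 5 has size 2.
Step 3 — with total size 4, 3 blocks, and largest block 2, the block sizes (in nonincreasing order) are [2, 1, 1].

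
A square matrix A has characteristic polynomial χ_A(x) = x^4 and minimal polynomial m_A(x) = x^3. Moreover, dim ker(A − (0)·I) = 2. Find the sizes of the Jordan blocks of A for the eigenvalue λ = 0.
Block sizes for λ = 0: [3, 1]

Step 1 — from the characteristic polynomial, algebraic multiplicity of λ = 0 is 4. From dim ker(A − (0)·I) = 2, there are exactly 2 Jordan blocks for λ = 0.
Step 2 — from the minimal polynomial, the factor (x − 0)^3 tells us the largest block for λ = 0 has size 3.
Step 3 — with total size 4, 2 blocks, and largest block 3, the block sizes (in nonincreasing order) are [3, 1].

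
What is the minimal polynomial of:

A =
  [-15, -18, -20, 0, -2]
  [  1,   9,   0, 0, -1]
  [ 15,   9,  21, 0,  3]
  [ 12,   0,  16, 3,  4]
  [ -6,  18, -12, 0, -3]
x^3 - 9*x^2 + 27*x - 27

The characteristic polynomial is χ_A(x) = (x - 3)^5, so the eigenvalues are known. The minimal polynomial is
  m_A(x) = Π_λ (x − λ)^{k_λ}
where k_λ is the size of the *largest* Jordan block for λ (equivalently, the smallest k with (A − λI)^k v = 0 for every generalised eigenvector v of λ).

  λ = 3: largest Jordan block has size 3, contributing (x − 3)^3

So m_A(x) = (x - 3)^3 = x^3 - 9*x^2 + 27*x - 27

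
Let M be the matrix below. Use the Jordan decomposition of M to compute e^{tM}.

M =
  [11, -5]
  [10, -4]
e^{tM} =
  [2*exp(6*t) - exp(t), -exp(6*t) + exp(t)]
  [2*exp(6*t) - 2*exp(t), -exp(6*t) + 2*exp(t)]

Strategy: write M = P · J · P⁻¹ where J is a Jordan canonical form, so e^{tM} = P · e^{tJ} · P⁻¹, and e^{tJ} can be computed block-by-block.

M has Jordan form
J =
  [1, 0]
  [0, 6]
(up to reordering of blocks).

Per-block formulas:
  For a 1×1 block at λ = 6: exp(t · [6]) = [e^(6t)].
  For a 1×1 block at λ = 1: exp(t · [1]) = [e^(1t)].

After assembling e^{tJ} and conjugating by P, we get:

e^{tM} =
  [2*exp(6*t) - exp(t), -exp(6*t) + exp(t)]
  [2*exp(6*t) - 2*exp(t), -exp(6*t) + 2*exp(t)]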